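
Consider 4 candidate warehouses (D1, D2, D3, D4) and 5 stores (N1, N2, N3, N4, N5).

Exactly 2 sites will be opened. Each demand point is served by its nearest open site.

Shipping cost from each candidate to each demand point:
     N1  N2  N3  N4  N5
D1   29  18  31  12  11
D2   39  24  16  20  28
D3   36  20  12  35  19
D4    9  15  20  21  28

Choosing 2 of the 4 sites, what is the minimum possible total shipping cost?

Open {D1, D4}.
  N1→D4 9, N2→D4 15, N3→D4 20, N4→D1 12, N5→D1 11  ⇒ total 67.
Compare {D3, D4}: total 76.
Compare {D1, D3}: total 82.
No size-2 selection does better; minimum is 67.

67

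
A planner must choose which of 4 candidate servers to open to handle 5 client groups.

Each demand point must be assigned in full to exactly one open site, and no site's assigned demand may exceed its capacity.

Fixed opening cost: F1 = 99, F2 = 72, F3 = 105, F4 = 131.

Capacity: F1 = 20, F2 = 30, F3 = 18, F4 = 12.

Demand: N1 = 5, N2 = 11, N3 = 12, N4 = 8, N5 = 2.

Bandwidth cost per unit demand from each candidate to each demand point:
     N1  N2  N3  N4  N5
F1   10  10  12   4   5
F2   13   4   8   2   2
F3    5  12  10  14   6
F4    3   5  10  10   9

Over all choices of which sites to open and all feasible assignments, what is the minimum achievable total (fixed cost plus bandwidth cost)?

386

Open {F2, F3}; cheapest assignment that respects the capacities:
  F2 (cap 30, load 21): N2, N4, N5 — cost 11×4 + 8×2 + 2×2 = 64
  F3 (cap 18, load 17): N1, N3 — cost 5×5 + 12×10 = 145
  Shipping 209, fixed 177 → total 386.
  Any other capacity-feasible assignment to {F2, F3} ships for at least 209.
Compare {F1, F2}: its best feasible assignment gives total 397.
Compare {F2, F4}: its best feasible assignment gives total 439.
Every other set of open sites that can feasibly serve all demand totals ≥ 397 even under its best assignment. Minimum: 386.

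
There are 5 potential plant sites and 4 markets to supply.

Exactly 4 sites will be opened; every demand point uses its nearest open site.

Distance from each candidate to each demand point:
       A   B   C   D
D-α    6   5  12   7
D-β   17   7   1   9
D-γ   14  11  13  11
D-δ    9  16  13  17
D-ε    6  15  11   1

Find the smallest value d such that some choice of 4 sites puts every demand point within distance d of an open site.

Open {D-α, D-β, D-γ, D-ε}.
  Farthest demand point is A at distance 6 (to D-α); all others are ≤ 6.
With {D-α, D-β, D-δ, D-ε} the worst case is 6.
With {D-α, D-β, D-γ, D-δ} the worst case is 7.
No size-4 selection achieves below 6.

6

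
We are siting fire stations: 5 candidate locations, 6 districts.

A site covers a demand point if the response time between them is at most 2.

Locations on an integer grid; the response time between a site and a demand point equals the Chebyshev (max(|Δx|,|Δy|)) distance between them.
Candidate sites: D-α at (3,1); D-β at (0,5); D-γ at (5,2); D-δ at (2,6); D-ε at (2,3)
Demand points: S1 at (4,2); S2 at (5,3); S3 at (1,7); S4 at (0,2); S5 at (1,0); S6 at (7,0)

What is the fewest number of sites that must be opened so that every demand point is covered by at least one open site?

4

Coverage sets (demand points within 2 of each site):
  D-α: {S1, S2, S5}
  D-β: {S3}
  D-γ: {S1, S2, S6}
  D-δ: {S3}
  D-ε: {S1, S4}
No 3 sites suffice: every size-3 union leaves at least one demand point uncovered.
But {D-α, D-β, D-γ, D-ε} covers everything, so the minimum is 4.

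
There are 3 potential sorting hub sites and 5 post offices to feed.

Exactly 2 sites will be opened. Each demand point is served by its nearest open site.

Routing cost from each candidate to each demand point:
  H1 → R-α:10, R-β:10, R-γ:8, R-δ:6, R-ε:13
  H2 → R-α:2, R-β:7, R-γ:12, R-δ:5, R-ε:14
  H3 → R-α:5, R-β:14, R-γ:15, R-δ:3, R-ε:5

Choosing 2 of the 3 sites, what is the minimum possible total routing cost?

Open {H2, H3}.
  R-α→H2 2, R-β→H2 7, R-γ→H2 12, R-δ→H3 3, R-ε→H3 5  ⇒ total 29.
Compare {H1, H3}: total 31.
Compare {H1, H2}: total 35.

29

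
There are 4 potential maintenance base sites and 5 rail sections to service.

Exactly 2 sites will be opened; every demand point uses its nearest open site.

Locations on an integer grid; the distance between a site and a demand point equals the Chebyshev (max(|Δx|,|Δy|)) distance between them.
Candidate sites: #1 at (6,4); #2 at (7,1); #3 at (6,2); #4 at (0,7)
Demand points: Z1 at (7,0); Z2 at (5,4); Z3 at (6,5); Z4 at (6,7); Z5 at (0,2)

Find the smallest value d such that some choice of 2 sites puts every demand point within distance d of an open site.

Open {#1, #4}.
  Farthest demand point is Z5 at distance 5 (to #4); all others are ≤ 5.
With {#3, #4} the worst case is 5.
With {#1, #2} the worst case is 6.
No size-2 selection achieves below 5.

5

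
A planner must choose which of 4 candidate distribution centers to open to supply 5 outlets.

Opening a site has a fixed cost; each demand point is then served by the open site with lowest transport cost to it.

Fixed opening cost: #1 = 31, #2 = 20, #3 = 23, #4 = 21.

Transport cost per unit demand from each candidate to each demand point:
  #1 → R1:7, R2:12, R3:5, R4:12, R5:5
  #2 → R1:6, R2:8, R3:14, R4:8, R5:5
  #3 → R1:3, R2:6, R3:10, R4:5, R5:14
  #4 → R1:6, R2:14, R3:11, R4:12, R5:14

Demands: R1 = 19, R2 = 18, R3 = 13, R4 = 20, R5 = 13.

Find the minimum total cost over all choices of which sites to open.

449

Open {#1, #3}: assign each demand point to its cheapest open site.
  R1→#3 19×3=57, R2→#3 18×6=108, R3→#1 13×5=65, R4→#3 20×5=100, R5→#1 13×5=65
  transport cost 395, fixed 54 → total 449.
Compare {#1, #2, #3}: transport cost 395 + fixed 74 = 469.
Compare {#1, #3, #4}: transport cost 395 + fixed 75 = 470.
Compare {#1, #2, #3, #4}: transport cost 395 + fixed 95 = 490.
All other subsets cost ≥ 469. Minimum total cost: 449.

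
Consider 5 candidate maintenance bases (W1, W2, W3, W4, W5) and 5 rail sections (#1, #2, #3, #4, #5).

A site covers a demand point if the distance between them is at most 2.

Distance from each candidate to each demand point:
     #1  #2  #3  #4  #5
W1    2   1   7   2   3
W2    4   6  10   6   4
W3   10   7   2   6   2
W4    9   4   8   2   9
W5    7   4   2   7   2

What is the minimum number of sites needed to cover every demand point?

Coverage sets (demand points within 2 of each site):
  W1: {#1, #2, #4}
  W2: {}
  W3: {#3, #5}
  W4: {#4}
  W5: {#3, #5}
No single site covers all 5 demand points.
But {W1, W3} covers everything, so the minimum is 2.

2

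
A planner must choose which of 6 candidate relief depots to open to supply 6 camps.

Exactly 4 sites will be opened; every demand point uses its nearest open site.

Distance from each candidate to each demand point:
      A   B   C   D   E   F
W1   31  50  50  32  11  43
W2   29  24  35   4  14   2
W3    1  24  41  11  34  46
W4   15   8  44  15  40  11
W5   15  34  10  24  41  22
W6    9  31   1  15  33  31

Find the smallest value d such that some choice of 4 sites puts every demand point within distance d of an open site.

11

Open {W1, W2, W4, W6}.
  Farthest demand point is E at distance 11 (to W1); all others are ≤ 11.
With {W1, W3, W4, W5} the worst case is 11.
With {W1, W3, W4, W6} the worst case is 11.
No size-4 selection achieves below 11.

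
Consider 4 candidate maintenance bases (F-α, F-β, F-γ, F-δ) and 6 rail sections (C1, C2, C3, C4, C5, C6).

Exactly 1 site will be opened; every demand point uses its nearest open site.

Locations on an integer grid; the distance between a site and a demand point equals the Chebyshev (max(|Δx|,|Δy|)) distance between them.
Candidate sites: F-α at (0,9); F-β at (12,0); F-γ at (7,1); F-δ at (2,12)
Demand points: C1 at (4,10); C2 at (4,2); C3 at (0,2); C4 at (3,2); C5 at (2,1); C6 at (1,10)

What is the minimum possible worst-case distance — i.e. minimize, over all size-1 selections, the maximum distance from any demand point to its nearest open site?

8

Open {F-α}.
  Farthest demand point is C5 at distance 8 (to F-α); all others are ≤ 8.
With {F-γ} the worst case is 9.
With {F-δ} the worst case is 11.
No size-1 selection achieves below 8.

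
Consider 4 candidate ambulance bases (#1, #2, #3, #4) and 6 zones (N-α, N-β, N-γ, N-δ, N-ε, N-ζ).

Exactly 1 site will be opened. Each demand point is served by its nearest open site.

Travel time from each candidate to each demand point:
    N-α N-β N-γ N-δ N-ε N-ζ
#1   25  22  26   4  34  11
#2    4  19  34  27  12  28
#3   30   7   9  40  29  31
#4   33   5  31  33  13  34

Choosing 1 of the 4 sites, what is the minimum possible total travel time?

122

Open {#1}.
  N-α→#1 25, N-β→#1 22, N-γ→#1 26, N-δ→#1 4, N-ε→#1 34, N-ζ→#1 11  ⇒ total 122.
Compare {#2}: total 124.
Compare {#3}: total 146.
No size-1 selection does better; minimum is 122.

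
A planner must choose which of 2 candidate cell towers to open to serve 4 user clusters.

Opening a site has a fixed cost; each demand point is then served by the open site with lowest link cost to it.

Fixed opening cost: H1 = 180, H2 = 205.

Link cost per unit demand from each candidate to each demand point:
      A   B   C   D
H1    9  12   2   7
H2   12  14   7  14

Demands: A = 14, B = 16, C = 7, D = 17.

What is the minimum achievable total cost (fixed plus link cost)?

631

Open {H1}: assign each demand point to its cheapest open site.
  A→H1 14×9=126, B→H1 16×12=192, C→H1 7×2=14, D→H1 17×7=119
  link cost 451, fixed 180 → total 631.
Compare {H1, H2}: link cost 451 + fixed 385 = 836.
Compare {H2}: link cost 679 + fixed 205 = 884.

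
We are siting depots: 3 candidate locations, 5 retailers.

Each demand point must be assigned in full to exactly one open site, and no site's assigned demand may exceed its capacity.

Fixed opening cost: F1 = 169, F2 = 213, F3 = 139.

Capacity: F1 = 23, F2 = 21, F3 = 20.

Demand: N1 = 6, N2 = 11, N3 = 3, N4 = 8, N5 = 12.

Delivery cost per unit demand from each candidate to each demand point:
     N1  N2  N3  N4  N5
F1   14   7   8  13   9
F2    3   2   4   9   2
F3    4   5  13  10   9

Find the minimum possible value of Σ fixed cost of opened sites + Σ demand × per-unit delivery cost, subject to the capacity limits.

541

Open {F2, F3}; cheapest assignment that respects the capacities:
  F2 (cap 21, load 21): N1, N3, N5 — cost 6×3 + 3×4 + 12×2 = 54
  F3 (cap 20, load 19): N2, N4 — cost 11×5 + 8×10 = 135
  Shipping 189, fixed 352 → total 541.
  Any other capacity-feasible assignment to {F2, F3} ships for at least 189.
Compare {F1, F2}: its best feasible assignment gives total 617.
Compare {F1, F3}: its best feasible assignment gives total 623.
Every other set of open sites that can feasibly serve all demand totals ≥ 617 even under its best assignment. Minimum: 541.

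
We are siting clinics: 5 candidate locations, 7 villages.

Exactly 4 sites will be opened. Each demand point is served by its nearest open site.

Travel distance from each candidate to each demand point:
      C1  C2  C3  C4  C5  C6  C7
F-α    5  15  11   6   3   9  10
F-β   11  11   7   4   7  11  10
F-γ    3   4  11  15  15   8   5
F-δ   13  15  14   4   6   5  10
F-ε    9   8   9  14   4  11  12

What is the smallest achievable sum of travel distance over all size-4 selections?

31

Open {F-α, F-β, F-γ, F-δ}.
  C1→F-γ 3, C2→F-γ 4, C3→F-β 7, C4→F-β 4, C5→F-α 3, C6→F-δ 5, C7→F-γ 5  ⇒ total 31.
Compare {F-β, F-γ, F-δ, F-ε}: total 32.
Compare {F-α, F-γ, F-δ, F-ε}: total 33.
No size-4 selection does better; minimum is 31.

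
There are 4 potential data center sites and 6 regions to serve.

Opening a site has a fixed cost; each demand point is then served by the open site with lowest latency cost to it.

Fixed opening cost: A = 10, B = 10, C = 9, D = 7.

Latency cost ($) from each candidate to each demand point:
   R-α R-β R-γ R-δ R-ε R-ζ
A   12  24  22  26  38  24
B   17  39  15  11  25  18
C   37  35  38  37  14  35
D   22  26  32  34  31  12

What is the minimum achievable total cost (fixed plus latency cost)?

Open {B, C, D}: assign each demand point to its cheapest open site.
  R-α→B 17, R-β→D 26, R-γ→B 15, R-δ→B 11, R-ε→C 14, R-ζ→D 12
  latency cost 95, fixed 26 → total 121.
Compare {B, D}: latency cost 106 + fixed 17 = 123.
Compare {A, B, C}: latency cost 94 + fixed 29 = 123.
Compare {A, B, C, D}: latency cost 88 + fixed 36 = 124.
All other subsets cost ≥ 123. Minimum total cost: 121.

121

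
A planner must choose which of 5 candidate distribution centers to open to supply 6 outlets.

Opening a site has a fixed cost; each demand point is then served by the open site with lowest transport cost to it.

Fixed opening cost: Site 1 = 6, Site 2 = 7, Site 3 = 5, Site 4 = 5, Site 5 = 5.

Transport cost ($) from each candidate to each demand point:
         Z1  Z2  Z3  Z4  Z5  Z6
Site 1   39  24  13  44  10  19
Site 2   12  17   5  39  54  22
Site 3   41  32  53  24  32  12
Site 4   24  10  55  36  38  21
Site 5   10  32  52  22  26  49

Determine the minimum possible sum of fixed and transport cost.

96

Open {Site 1, Site 2, Site 3, Site 4}: assign each demand point to its cheapest open site.
  Z1→Site 2 12, Z2→Site 4 10, Z3→Site 2 5, Z4→Site 3 24, Z5→Site 1 10, Z6→Site 3 12
  transport cost 73, fixed 23 → total 96.
Compare {Site 1, Site 2, Site 3, Site 4, Site 5}: transport cost 69 + fixed 28 = 97.
Compare {Site 1, Site 2, Site 3}: transport cost 80 + fixed 18 = 98.
Compare {Site 1, Site 3, Site 4, Site 5}: transport cost 77 + fixed 21 = 98.
All other subsets cost ≥ 97. Minimum total cost: 96.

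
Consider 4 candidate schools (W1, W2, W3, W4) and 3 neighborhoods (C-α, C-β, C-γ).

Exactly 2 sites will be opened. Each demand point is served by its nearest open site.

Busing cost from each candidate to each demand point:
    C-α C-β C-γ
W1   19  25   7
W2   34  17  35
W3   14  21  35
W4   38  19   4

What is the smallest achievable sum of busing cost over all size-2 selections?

Open {W3, W4}.
  C-α→W3 14, C-β→W4 19, C-γ→W4 4  ⇒ total 37.
Compare {W1, W3}: total 42.
Compare {W1, W4}: total 42.
No size-2 selection does better; minimum is 37.

37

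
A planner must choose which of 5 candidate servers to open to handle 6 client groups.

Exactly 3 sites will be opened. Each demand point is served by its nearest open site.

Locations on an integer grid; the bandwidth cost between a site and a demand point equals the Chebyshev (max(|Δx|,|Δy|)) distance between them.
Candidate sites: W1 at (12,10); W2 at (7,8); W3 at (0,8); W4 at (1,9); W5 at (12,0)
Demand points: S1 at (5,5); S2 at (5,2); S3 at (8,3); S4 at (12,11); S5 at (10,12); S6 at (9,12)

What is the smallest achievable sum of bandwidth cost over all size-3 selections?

Open {W1, W2, W5}.
  S1→W2 3, S2→W2 6, S3→W5 4, S4→W1 1, S5→W1 2, S6→W1 3  ⇒ total 19.
Compare {W1, W2, W3}: total 20.
Compare {W1, W2, W4}: total 20.
No size-3 selection does better; minimum is 19.

19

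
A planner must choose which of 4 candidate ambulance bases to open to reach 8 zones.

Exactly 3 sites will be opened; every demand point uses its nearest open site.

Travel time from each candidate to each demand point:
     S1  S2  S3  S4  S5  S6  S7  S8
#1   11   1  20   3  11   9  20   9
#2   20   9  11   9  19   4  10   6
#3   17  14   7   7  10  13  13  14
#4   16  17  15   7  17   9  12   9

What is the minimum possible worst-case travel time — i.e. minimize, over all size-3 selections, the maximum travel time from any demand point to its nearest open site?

11

Open {#1, #2, #3}.
  Farthest demand point is S1 at travel time 11 (to #1); all others are ≤ 11.
With {#1, #2, #4} the worst case is 11.
With {#1, #3, #4} the worst case is 12.
No size-3 selection achieves below 11.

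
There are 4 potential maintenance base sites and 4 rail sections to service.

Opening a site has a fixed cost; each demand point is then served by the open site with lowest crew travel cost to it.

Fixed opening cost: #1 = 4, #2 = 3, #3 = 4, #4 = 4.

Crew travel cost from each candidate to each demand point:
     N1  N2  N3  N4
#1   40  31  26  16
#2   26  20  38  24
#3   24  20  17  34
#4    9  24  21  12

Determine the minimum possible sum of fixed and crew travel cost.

66

Open {#3, #4}: assign each demand point to its cheapest open site.
  N1→#4 9, N2→#3 20, N3→#3 17, N4→#4 12
  crew travel cost 58, fixed 8 → total 66.
Compare {#2, #4}: crew travel cost 62 + fixed 7 = 69.
Compare {#2, #3, #4}: crew travel cost 58 + fixed 11 = 69.
Compare {#4}: crew travel cost 66 + fixed 4 = 70.
All other subsets cost ≥ 69. Minimum total cost: 66.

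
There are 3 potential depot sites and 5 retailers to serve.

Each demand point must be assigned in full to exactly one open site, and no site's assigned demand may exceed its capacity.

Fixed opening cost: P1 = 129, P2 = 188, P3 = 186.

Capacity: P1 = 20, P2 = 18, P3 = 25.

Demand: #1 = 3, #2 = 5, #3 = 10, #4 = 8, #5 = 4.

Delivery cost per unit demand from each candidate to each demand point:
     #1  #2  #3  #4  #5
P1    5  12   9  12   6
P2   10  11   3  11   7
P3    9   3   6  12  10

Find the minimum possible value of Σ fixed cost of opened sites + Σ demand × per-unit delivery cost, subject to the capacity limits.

525

Open {P1, P3}; cheapest assignment that respects the capacities:
  P1 (cap 20, load 15): #1, #4, #5 — cost 3×5 + 8×12 + 4×6 = 135
  P3 (cap 25, load 15): #2, #3 — cost 5×3 + 10×6 = 75
  Shipping 210, fixed 315 → total 525.
  Any other capacity-feasible assignment to {P1, P3} ships for at least 210.
Compare {P1, P2}: its best feasible assignment gives total 534.
Compare {P2, P3}: its best feasible assignment gives total 570.
Every other set of open sites that can feasibly serve all demand totals ≥ 534 even under its best assignment. Minimum: 525.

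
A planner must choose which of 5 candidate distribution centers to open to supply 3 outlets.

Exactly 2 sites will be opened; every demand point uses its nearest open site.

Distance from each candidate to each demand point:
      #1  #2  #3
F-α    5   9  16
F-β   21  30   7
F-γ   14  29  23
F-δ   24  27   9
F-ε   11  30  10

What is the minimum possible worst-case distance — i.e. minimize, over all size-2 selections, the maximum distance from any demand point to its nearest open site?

9

Open {F-α, F-β}.
  Farthest demand point is #2 at distance 9 (to F-α); all others are ≤ 9.
With {F-α, F-δ} the worst case is 9.
With {F-α, F-ε} the worst case is 10.
No size-2 selection achieves below 9.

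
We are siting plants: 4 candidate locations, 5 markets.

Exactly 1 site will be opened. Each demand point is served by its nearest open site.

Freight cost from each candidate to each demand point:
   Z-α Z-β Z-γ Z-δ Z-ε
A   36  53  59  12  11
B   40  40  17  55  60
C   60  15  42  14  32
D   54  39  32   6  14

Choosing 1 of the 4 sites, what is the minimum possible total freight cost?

Open {D}.
  Z-α→D 54, Z-β→D 39, Z-γ→D 32, Z-δ→D 6, Z-ε→D 14  ⇒ total 145.
Compare {C}: total 163.
Compare {A}: total 171.
No size-1 selection does better; minimum is 145.

145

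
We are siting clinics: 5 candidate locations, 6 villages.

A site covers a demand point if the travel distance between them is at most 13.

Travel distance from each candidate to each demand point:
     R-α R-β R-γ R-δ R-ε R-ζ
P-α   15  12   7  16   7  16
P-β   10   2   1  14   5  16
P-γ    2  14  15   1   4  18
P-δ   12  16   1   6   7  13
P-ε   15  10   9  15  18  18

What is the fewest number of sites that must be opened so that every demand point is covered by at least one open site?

2

Coverage sets (demand points within 13 of each site):
  P-α: {R-β, R-γ, R-ε}
  P-β: {R-α, R-β, R-γ, R-ε}
  P-γ: {R-α, R-δ, R-ε}
  P-δ: {R-α, R-γ, R-δ, R-ε, R-ζ}
  P-ε: {R-β, R-γ}
No single site covers all 6 demand points.
But {P-α, P-δ} covers everything, so the minimum is 2.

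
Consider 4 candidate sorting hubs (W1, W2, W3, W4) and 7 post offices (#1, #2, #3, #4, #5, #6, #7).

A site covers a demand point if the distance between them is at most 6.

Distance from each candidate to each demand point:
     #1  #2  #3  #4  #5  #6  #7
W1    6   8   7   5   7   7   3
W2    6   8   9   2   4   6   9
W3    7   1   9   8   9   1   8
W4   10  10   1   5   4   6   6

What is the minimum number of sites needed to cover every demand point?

3

Coverage sets (demand points within 6 of each site):
  W1: {#1, #4, #7}
  W2: {#1, #4, #5, #6}
  W3: {#2, #6}
  W4: {#3, #4, #5, #6, #7}
No 2 sites suffice: every size-2 union leaves at least one demand point uncovered.
But {W1, W3, W4} covers everything, so the minimum is 3.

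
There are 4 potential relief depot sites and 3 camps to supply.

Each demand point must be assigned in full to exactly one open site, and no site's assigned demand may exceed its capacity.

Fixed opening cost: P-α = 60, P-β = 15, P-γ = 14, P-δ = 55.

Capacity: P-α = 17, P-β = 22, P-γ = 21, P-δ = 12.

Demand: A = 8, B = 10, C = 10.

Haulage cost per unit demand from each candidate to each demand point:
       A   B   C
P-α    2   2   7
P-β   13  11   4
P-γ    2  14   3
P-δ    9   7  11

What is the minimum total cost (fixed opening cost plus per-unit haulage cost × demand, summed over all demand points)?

Open {P-α, P-γ}; cheapest assignment that respects the capacities:
  P-α (cap 17, load 10): B — cost 10×2 = 20
  P-γ (cap 21, load 18): A, C — cost 8×2 + 10×3 = 46
  Shipping 66, fixed 74 → total 140.
  Any other capacity-feasible assignment to {P-α, P-γ} ships for at least 66.
Compare {P-α, P-β, P-γ}: its best feasible assignment gives total 155.
Compare {P-β, P-γ}: its best feasible assignment gives total 185.
Every other set of open sites that can feasibly serve all demand totals ≥ 155 even under its best assignment. Minimum: 140.

140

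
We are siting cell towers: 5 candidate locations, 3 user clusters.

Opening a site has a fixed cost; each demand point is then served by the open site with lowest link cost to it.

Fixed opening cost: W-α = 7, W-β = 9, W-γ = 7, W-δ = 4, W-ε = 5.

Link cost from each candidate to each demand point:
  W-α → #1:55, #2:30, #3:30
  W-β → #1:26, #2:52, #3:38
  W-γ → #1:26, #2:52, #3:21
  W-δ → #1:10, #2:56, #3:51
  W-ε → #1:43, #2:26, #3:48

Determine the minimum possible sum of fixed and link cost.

73

Open {W-γ, W-δ, W-ε}: assign each demand point to its cheapest open site.
  #1→W-δ 10, #2→W-ε 26, #3→W-γ 21
  link cost 57, fixed 16 → total 73.
Compare {W-α, W-γ, W-δ}: link cost 61 + fixed 18 = 79.
Compare {W-α, W-γ, W-δ, W-ε}: link cost 57 + fixed 23 = 80.
Compare {W-α, W-δ}: link cost 70 + fixed 11 = 81.
All other subsets cost ≥ 79. Minimum total cost: 73.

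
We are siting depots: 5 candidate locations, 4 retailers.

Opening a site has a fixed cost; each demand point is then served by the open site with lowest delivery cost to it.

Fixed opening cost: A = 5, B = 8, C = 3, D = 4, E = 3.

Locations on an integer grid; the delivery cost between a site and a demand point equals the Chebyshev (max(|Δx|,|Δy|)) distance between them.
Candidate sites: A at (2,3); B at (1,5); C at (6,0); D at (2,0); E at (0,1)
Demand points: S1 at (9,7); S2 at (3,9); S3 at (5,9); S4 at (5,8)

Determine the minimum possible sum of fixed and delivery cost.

28

Open {B}: assign each demand point to its cheapest open site.
  S1→B 8, S2→B 4, S3→B 4, S4→B 4
  delivery cost 20, fixed 8 → total 28.
Compare {A}: delivery cost 24 + fixed 5 = 29.
Compare {B, C}: delivery cost 19 + fixed 11 = 30.
Compare {B, D}: delivery cost 19 + fixed 12 = 31.
All other subsets cost ≥ 29. Minimum total cost: 28.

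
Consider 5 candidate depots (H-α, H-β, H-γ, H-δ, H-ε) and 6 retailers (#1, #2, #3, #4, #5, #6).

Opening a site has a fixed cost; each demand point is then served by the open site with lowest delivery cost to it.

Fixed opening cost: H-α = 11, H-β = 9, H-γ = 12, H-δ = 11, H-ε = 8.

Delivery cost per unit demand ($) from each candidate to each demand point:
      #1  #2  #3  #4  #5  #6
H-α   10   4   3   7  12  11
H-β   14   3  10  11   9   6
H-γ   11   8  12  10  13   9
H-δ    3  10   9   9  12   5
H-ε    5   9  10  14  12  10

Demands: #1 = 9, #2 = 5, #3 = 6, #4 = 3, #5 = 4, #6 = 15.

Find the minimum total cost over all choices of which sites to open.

223

Open {H-α, H-β, H-δ}: assign each demand point to its cheapest open site.
  #1→H-δ 9×3=27, #2→H-β 5×3=15, #3→H-α 6×3=18, #4→H-α 3×7=21, #5→H-β 4×9=36, #6→H-δ 15×5=75
  delivery cost 192, fixed 31 → total 223.
Compare {H-α, H-δ}: delivery cost 209 + fixed 22 = 231.
Compare {H-α, H-β, H-δ, H-ε}: delivery cost 192 + fixed 39 = 231.
Compare {H-α, H-β, H-γ, H-δ}: delivery cost 192 + fixed 43 = 235.
All other subsets cost ≥ 231. Minimum total cost: 223.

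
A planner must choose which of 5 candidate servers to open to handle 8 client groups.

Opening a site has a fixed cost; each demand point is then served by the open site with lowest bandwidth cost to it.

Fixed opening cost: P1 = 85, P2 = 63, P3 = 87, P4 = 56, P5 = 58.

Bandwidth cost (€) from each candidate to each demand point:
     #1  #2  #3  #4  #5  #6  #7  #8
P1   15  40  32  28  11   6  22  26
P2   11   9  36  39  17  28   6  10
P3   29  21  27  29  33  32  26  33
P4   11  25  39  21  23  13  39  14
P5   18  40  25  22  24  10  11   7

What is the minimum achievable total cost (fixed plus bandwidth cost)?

Open {P5}: assign each demand point to its cheapest open site.
  #1→P5 18, #2→P5 40, #3→P5 25, #4→P5 22, #5→P5 24, #6→P5 10, #7→P5 11, #8→P5 7
  bandwidth cost 157, fixed 58 → total 215.
Compare {P2}: bandwidth cost 156 + fixed 63 = 219.
Compare {P2, P5}: bandwidth cost 107 + fixed 121 = 228.
Compare {P4}: bandwidth cost 185 + fixed 56 = 241.
All other subsets cost ≥ 219. Minimum total cost: 215.

215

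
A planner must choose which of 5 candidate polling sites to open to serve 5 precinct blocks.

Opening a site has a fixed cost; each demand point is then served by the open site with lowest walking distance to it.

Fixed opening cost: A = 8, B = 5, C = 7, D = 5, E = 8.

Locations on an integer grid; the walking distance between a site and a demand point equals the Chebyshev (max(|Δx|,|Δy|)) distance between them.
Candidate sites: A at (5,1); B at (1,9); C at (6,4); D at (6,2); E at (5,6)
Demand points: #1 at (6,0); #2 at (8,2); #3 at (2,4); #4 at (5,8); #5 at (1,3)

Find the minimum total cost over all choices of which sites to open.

Open {D}: assign each demand point to its cheapest open site.
  #1→D 2, #2→D 2, #3→D 4, #4→D 6, #5→D 5
  walking distance 19, fixed 5 → total 24.
Compare {A}: walking distance 18 + fixed 8 = 26.
Compare {C}: walking distance 19 + fixed 7 = 26.
Compare {D, E}: walking distance 13 + fixed 13 = 26.
All other subsets cost ≥ 26. Minimum total cost: 24.

24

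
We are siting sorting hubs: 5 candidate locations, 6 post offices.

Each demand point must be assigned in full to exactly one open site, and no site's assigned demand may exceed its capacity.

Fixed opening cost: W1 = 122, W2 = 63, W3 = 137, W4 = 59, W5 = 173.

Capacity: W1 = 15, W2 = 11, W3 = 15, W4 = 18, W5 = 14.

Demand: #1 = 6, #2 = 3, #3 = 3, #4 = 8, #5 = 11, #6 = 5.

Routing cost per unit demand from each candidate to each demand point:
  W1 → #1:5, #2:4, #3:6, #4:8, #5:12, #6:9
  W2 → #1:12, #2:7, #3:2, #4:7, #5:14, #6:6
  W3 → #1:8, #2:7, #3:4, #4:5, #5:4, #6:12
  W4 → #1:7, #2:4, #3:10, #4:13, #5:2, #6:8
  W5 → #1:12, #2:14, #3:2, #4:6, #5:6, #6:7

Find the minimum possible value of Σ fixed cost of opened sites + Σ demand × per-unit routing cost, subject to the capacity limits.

408

Open {W1, W2, W4}; cheapest assignment that respects the capacities:
  W1 (cap 15, load 14): #1, #4 — cost 6×5 + 8×8 = 94
  W2 (cap 11, load 8): #3, #6 — cost 3×2 + 5×6 = 36
  W4 (cap 18, load 14): #2, #5 — cost 3×4 + 11×2 = 34
  Shipping 164, fixed 244 → total 408.
  Any other capacity-feasible assignment to {W1, W2, W4} ships for at least 164.
Compare {W2, W3, W4}: its best feasible assignment gives total 417.
Compare {W2, W4, W5}: its best feasible assignment gives total 464.
Every other set of open sites that can feasibly serve all demand totals ≥ 417 even under its best assignment. Minimum: 408.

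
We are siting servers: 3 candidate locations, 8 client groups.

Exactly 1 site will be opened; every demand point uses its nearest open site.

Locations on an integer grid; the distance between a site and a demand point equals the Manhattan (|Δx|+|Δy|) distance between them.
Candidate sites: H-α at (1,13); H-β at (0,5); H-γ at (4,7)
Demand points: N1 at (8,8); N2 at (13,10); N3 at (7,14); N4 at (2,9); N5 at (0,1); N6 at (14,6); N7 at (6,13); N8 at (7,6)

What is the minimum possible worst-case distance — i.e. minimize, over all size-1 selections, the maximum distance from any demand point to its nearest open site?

Open {H-γ}.
  Farthest demand point is N2 at distance 12 (to H-γ); all others are ≤ 12.
With {H-β} the worst case is 18.
With {H-α} the worst case is 20.
No size-1 selection achieves below 12.

12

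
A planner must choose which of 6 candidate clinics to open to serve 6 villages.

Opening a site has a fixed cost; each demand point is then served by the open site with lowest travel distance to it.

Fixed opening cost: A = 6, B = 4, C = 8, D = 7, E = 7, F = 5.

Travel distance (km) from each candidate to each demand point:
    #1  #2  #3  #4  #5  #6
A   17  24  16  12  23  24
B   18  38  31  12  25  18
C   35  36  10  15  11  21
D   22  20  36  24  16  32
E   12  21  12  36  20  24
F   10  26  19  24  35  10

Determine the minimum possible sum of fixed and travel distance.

Open {C, F}: assign each demand point to its cheapest open site.
  #1→F 10, #2→F 26, #3→C 10, #4→C 15, #5→C 11, #6→F 10
  travel distance 82, fixed 13 → total 95.
Compare {A, C, F}: travel distance 77 + fixed 19 = 96.
Compare {B, C, F}: travel distance 79 + fixed 17 = 96.
Compare {C, D, F}: travel distance 76 + fixed 20 = 96.
All other subsets cost ≥ 96. Minimum total cost: 95.

95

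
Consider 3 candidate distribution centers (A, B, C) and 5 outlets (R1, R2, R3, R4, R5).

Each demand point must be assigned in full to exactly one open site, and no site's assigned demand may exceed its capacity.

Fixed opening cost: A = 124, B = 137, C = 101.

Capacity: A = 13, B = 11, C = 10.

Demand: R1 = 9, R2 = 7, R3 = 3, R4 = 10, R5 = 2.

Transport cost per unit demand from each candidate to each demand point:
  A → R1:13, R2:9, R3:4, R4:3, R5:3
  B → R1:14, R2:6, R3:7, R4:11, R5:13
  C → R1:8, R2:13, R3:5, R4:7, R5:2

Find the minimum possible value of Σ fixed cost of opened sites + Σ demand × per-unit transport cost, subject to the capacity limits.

533

Open {A, B, C}; cheapest assignment that respects the capacities:
  A (cap 13, load 12): R4, R5 — cost 10×3 + 2×3 = 36
  B (cap 11, load 10): R2, R3 — cost 7×6 + 3×7 = 63
  C (cap 10, load 9): R1 — cost 9×8 = 72
  Shipping 171, fixed 362 → total 533.
  Any other capacity-feasible assignment to {A, B, C} ships for at least 171.
Total demand is 31 and no other set of sites has combined capacity ≥ 31, so {A, B, C} is the only feasible choice of open sites. Minimum: 533.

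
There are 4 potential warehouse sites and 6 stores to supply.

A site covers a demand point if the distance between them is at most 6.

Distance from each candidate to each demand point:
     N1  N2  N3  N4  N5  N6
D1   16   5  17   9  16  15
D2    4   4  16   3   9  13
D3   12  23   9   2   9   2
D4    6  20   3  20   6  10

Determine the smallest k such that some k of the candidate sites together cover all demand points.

Coverage sets (demand points within 6 of each site):
  D1: {N2}
  D2: {N1, N2, N4}
  D3: {N4, N6}
  D4: {N1, N3, N5}
No 2 sites suffice: every size-2 union leaves at least one demand point uncovered.
But {D1, D3, D4} covers everything, so the minimum is 3.

3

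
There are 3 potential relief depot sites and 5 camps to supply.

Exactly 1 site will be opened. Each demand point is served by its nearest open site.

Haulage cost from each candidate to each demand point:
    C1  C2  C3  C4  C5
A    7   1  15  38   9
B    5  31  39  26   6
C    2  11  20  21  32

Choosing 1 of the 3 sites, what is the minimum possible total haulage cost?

Open {A}.
  C1→A 7, C2→A 1, C3→A 15, C4→A 38, C5→A 9  ⇒ total 70.
Compare {C}: total 86.
Compare {B}: total 107.

70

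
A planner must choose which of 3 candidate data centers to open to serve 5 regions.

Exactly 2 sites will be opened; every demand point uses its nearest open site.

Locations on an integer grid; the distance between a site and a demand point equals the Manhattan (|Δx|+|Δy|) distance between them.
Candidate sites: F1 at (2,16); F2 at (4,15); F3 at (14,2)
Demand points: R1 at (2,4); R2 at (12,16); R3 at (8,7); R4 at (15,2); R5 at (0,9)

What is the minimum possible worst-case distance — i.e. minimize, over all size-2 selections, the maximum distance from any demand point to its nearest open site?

Open {F1, F3}.
  Farthest demand point is R1 at distance 12 (to F1); all others are ≤ 12.
With {F2, F3} the worst case is 13.
With {F1, F2} the worst case is 24.
No size-2 selection achieves below 12.

12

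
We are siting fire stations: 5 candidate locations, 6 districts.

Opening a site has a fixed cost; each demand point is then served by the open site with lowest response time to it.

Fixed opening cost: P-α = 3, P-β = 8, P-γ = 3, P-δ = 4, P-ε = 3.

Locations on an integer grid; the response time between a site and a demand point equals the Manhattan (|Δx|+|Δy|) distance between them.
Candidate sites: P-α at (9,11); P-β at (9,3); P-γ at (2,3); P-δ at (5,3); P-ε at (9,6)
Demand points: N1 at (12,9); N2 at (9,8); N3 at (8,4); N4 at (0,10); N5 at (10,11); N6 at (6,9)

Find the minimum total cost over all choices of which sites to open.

32

Open {P-α, P-ε}: assign each demand point to its cheapest open site.
  N1→P-α 5, N2→P-ε 2, N3→P-ε 3, N4→P-α 10, N5→P-α 1, N6→P-α 5
  response time 26, fixed 6 → total 32.
Compare {P-α, P-γ, P-ε}: response time 25 + fixed 9 = 34.
Compare {P-α}: response time 32 + fixed 3 = 35.
Compare {P-α, P-δ}: response time 28 + fixed 7 = 35.
All other subsets cost ≥ 34. Minimum total cost: 32.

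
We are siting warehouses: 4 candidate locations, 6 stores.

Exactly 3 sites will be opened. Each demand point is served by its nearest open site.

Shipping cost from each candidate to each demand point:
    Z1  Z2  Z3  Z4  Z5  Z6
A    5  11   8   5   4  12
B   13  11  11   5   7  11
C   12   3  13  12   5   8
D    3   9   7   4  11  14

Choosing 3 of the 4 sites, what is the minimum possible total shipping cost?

Open {A, C, D}.
  Z1→D 3, Z2→C 3, Z3→D 7, Z4→D 4, Z5→A 4, Z6→C 8  ⇒ total 29.
Compare {B, C, D}: total 30.
Compare {A, B, C}: total 33.
No size-3 selection does better; minimum is 29.

29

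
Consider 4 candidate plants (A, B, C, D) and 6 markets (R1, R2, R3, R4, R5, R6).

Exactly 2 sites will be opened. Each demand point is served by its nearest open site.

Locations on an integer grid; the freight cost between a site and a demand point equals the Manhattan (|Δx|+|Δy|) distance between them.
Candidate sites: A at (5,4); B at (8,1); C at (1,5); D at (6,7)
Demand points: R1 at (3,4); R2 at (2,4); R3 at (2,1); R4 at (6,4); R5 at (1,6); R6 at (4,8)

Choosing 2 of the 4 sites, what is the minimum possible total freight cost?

16

Open {A, C}.
  R1→A 2, R2→C 2, R3→C 5, R4→A 1, R5→C 1, R6→A 5  ⇒ total 16.
Compare {C, D}: total 17.
Compare {A, D}: total 21.
No size-2 selection does better; minimum is 16.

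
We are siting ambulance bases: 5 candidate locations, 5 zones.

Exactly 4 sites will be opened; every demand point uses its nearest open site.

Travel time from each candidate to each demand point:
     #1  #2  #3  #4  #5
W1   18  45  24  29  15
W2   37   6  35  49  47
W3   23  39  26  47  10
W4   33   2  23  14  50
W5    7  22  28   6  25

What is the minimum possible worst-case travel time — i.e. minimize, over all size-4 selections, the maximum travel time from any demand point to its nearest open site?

Open {W1, W2, W3, W4}.
  Farthest demand point is #3 at travel time 23 (to W4); all others are ≤ 23.
With {W1, W2, W4, W5} the worst case is 23.
With {W1, W3, W4, W5} the worst case is 23.
No size-4 selection achieves below 23.

23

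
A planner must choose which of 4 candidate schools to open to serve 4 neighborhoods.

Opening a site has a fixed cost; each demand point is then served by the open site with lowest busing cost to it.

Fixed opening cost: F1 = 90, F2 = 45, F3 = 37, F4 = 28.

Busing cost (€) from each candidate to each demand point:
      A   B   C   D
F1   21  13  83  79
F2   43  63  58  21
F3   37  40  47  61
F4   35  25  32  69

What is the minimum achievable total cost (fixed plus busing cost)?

186

Open {F2, F4}: assign each demand point to its cheapest open site.
  A→F4 35, B→F4 25, C→F4 32, D→F2 21
  busing cost 113, fixed 73 → total 186.
Compare {F4}: busing cost 161 + fixed 28 = 189.
Compare {F3, F4}: busing cost 153 + fixed 65 = 218.
Compare {F3}: busing cost 185 + fixed 37 = 222.
All other subsets cost ≥ 189. Minimum total cost: 186.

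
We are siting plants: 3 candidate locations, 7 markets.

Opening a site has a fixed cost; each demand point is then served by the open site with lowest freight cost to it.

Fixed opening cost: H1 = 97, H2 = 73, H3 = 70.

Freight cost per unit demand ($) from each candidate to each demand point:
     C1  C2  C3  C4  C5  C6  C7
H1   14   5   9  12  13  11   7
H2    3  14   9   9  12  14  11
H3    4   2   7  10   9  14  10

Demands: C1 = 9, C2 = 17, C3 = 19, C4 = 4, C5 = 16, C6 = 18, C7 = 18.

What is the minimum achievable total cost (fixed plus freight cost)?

Open {H1, H3}: assign each demand point to its cheapest open site.
  C1→H3 9×4=36, C2→H3 17×2=34, C3→H3 19×7=133, C4→H3 4×10=40, C5→H3 16×9=144, C6→H1 18×11=198, C7→H1 18×7=126
  freight cost 711, fixed 167 → total 878.
Compare {H3}: freight cost 819 + fixed 70 = 889.
Compare {H1, H2, H3}: freight cost 698 + fixed 240 = 938.
Compare {H2, H3}: freight cost 806 + fixed 143 = 949.
All other subsets cost ≥ 889. Minimum total cost: 878.

878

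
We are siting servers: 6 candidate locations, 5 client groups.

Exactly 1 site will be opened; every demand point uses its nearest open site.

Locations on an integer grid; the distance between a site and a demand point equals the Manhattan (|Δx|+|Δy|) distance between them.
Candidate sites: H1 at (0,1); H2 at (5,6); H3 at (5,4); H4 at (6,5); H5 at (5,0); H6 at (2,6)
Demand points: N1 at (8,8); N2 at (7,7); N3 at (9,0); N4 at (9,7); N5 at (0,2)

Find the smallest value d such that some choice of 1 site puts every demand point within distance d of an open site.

8

Open {H3}.
  Farthest demand point is N3 at distance 8 (to H3); all others are ≤ 8.
With {H4} the worst case is 9.
With {H2} the worst case is 10.
No size-1 selection achieves below 8.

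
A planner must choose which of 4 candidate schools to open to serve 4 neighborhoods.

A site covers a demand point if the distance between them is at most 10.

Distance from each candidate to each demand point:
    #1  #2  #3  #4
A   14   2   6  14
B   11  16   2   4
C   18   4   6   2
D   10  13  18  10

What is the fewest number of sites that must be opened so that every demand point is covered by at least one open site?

2

Coverage sets (demand points within 10 of each site):
  A: {#2, #3}
  B: {#3, #4}
  C: {#2, #3, #4}
  D: {#1, #4}
No single site covers all 4 demand points.
But {A, D} covers everything, so the minimum is 2.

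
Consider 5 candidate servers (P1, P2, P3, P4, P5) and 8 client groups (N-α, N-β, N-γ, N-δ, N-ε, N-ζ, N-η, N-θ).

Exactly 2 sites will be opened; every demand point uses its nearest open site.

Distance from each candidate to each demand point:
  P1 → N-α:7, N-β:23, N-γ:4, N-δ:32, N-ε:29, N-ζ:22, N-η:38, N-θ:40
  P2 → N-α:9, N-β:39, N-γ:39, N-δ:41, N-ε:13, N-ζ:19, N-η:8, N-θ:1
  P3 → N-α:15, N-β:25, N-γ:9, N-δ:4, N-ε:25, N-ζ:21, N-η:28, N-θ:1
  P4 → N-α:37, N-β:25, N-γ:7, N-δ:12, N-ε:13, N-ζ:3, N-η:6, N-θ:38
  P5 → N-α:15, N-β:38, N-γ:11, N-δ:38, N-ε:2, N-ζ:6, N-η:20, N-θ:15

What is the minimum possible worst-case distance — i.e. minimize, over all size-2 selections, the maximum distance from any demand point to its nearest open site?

Open {P2, P3}.
  Farthest demand point is N-β at distance 25 (to P3); all others are ≤ 25.
With {P2, P4} the worst case is 25.
With {P3, P4} the worst case is 25.
No size-2 selection achieves below 25.

25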